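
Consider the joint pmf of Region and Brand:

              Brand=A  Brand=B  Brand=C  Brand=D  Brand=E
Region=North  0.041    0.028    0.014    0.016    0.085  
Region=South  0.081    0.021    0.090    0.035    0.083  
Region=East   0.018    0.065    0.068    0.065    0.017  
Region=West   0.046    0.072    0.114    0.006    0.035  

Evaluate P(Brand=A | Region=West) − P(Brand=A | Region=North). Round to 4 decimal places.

-0.0543

P(Region=West) = 0.046 + 0.072 + 0.114 + 0.006 + 0.035 = 0.273; P(Brand=A | Region=West) = 0.046/0.273 = 0.16850.
P(Region=North) = 0.041 + 0.028 + 0.014 + 0.016 + 0.085 = 0.184; P(Brand=A | Region=North) = 0.041/0.184 = 0.22283.
Difference = -0.0543.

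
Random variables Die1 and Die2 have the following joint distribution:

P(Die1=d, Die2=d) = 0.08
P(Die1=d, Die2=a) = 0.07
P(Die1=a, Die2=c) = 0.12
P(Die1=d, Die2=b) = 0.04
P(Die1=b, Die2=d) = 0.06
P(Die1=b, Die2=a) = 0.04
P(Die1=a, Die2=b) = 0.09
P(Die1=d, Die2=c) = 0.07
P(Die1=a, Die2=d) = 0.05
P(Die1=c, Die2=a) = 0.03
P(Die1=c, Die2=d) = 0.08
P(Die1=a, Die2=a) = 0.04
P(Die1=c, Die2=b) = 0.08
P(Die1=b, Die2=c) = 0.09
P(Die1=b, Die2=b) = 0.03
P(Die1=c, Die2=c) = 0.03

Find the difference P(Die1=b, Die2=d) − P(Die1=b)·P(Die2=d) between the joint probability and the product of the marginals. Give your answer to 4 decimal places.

P(Die1=b) = 0.04 + 0.03 + 0.09 + 0.06 = 0.22.
P(Die2=d) = 0.05 + 0.06 + 0.08 + 0.08 = 0.27.
P(Die1=b, Die2=d) − P(Die1=b)P(Die2=d) = 0.06 − 0.22×0.27 = 0.0006.

0.0006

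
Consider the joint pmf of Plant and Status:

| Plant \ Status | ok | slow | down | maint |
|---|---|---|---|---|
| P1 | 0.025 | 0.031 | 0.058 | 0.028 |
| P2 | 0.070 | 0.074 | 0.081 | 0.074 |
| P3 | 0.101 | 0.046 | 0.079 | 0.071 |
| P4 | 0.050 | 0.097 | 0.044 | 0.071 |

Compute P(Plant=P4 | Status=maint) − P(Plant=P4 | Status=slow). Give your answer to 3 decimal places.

P(Status=maint) = 0.028 + 0.074 + 0.071 + 0.071 = 0.244; P(Plant=P4 | Status=maint) = 0.071/0.244 = 0.2910.
P(Status=slow) = 0.031 + 0.074 + 0.046 + 0.097 = 0.248; P(Plant=P4 | Status=slow) = 0.097/0.248 = 0.3911.
Difference = -0.100.

-0.100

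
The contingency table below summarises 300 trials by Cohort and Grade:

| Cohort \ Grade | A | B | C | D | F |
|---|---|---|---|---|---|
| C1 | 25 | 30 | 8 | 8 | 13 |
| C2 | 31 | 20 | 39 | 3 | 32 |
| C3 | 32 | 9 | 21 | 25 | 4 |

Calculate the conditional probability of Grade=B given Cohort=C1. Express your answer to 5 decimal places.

Total with Cohort=C1: 25 + 30 + 8 + 8 + 13 = 84.
P(Grade=B | Cohort=C1) = 30/84 = 0.35714.

0.35714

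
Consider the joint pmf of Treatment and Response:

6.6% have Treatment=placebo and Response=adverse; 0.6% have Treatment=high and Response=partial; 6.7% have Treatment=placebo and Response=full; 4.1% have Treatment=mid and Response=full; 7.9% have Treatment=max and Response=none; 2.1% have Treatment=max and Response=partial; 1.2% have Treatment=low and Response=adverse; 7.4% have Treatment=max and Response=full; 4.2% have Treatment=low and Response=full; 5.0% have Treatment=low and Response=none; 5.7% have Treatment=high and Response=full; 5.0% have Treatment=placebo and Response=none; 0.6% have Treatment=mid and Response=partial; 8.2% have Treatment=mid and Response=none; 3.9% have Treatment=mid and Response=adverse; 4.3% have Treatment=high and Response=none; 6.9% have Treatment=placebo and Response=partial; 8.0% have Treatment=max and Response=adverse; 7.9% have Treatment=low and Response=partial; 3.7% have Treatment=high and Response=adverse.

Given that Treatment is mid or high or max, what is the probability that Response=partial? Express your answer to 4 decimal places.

0.0584

P(Treatment=mid) = 0.082 + 0.006 + 0.041 + 0.039 = 0.168.
P(Treatment=high) = 0.043 + 0.006 + 0.057 + 0.037 = 0.143.
P(Treatment=max) = 0.079 + 0.021 + 0.074 + 0.080 = 0.254.
P(Treatment ∈ {mid, high, max}) = 0.168 + 0.143 + 0.254 = 0.565; P(Response=partial, Treatment ∈ {mid, high, max}) = 0.006 + 0.006 + 0.021 = 0.033.
P(Response=partial | Treatment ∈ {mid, high, max}) = 0.033/0.565 = 0.0584.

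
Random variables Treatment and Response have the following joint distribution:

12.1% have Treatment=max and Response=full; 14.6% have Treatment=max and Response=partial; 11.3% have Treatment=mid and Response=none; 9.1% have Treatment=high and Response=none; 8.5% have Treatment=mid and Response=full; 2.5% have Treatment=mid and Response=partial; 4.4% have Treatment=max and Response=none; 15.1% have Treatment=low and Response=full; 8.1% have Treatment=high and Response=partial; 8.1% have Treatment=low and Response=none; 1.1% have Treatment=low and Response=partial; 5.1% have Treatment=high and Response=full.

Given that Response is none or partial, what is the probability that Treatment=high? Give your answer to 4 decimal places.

0.2905

P(Response=none) = 0.081 + 0.113 + 0.091 + 0.044 = 0.329.
P(Response=partial) = 0.011 + 0.025 + 0.081 + 0.146 = 0.263.
P(Response ∈ {none, partial}) = 0.329 + 0.263 = 0.592; P(Treatment=high, Response ∈ {none, partial}) = 0.091 + 0.081 = 0.172.
P(Treatment=high | Response ∈ {none, partial}) = 0.172/0.592 = 0.2905.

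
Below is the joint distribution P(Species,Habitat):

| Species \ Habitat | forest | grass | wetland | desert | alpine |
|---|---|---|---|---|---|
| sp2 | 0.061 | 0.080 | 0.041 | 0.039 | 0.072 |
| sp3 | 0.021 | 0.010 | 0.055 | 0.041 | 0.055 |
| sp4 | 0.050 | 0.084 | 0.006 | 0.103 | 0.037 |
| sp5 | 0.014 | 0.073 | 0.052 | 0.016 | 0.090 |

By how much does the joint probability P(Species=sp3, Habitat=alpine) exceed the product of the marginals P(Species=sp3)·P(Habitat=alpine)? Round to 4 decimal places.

0.0088

P(Species=sp3) = 0.021 + 0.010 + 0.055 + 0.041 + 0.055 = 0.182.
P(Habitat=alpine) = 0.072 + 0.055 + 0.037 + 0.090 = 0.254.
P(Species=sp3, Habitat=alpine) − P(Species=sp3)P(Habitat=alpine) = 0.055 − 0.182×0.254 = 0.0088.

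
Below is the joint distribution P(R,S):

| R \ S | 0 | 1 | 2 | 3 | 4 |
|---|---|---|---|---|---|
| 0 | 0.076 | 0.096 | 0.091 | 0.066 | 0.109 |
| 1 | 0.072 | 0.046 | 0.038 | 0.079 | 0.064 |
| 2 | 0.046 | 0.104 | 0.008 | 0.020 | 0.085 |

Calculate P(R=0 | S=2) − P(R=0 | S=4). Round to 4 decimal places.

P(S=2) = 0.091 + 0.038 + 0.008 = 0.137; P(R=0 | S=2) = 0.091/0.137 = 0.66423.
P(S=4) = 0.109 + 0.064 + 0.085 = 0.258; P(R=0 | S=4) = 0.109/0.258 = 0.42248.
Difference = 0.2418.

0.2418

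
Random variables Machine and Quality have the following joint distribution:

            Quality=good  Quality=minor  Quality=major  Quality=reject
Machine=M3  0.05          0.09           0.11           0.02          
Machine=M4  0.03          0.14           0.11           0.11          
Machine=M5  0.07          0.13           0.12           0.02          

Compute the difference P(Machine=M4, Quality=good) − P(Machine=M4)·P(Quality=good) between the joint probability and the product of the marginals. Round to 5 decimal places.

P(Machine=M4) = 0.03 + 0.14 + 0.11 + 0.11 = 0.39.
P(Quality=good) = 0.05 + 0.03 + 0.07 = 0.15.
P(Machine=M4, Quality=good) − P(Machine=M4)P(Quality=good) = 0.03 − 0.39×0.15 = -0.02850.

-0.02850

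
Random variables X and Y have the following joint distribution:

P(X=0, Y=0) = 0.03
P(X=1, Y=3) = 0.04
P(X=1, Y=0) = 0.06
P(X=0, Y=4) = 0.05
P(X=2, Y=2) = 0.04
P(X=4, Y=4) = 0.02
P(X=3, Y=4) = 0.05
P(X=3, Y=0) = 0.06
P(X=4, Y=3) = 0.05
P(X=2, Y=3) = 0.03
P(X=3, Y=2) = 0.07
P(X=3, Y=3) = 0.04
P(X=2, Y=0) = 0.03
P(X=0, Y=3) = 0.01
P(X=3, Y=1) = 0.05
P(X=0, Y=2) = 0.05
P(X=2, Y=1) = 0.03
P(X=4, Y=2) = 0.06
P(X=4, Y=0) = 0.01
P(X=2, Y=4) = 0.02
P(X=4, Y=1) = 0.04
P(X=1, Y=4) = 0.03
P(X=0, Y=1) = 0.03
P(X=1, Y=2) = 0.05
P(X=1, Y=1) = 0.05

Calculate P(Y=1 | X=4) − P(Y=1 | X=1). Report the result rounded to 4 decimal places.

P(X=4) = 0.01 + 0.04 + 0.06 + 0.05 + 0.02 = 0.18; P(Y=1 | X=4) = 0.04/0.18 = 0.22222.
P(X=1) = 0.06 + 0.05 + 0.05 + 0.04 + 0.03 = 0.23; P(Y=1 | X=1) = 0.05/0.23 = 0.21739.
Difference = 0.0048.

0.0048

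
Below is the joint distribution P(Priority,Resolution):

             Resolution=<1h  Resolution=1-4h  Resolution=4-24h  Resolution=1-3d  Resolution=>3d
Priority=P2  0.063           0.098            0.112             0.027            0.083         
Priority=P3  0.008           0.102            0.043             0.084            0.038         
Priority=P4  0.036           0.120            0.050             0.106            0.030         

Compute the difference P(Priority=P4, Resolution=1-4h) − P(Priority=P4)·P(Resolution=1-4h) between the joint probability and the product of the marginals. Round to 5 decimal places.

0.01056

P(Priority=P4) = 0.036 + 0.120 + 0.050 + 0.106 + 0.030 = 0.342.
P(Resolution=1-4h) = 0.098 + 0.102 + 0.120 = 0.320.
P(Priority=P4, Resolution=1-4h) − P(Priority=P4)P(Resolution=1-4h) = 0.120 − 0.342×0.320 = 0.01056.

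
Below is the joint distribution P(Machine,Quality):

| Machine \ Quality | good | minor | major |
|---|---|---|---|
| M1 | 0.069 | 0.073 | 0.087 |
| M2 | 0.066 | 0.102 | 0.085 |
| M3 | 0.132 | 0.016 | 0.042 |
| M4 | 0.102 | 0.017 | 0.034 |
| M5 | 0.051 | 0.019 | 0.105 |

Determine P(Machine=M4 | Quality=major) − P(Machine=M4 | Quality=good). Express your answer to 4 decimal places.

P(Quality=major) = 0.087 + 0.085 + 0.042 + 0.034 + 0.105 = 0.353; P(Machine=M4 | Quality=major) = 0.034/0.353 = 0.09632.
P(Quality=good) = 0.069 + 0.066 + 0.132 + 0.102 + 0.051 = 0.420; P(Machine=M4 | Quality=good) = 0.102/0.420 = 0.24286.
Difference = -0.1465.

-0.1465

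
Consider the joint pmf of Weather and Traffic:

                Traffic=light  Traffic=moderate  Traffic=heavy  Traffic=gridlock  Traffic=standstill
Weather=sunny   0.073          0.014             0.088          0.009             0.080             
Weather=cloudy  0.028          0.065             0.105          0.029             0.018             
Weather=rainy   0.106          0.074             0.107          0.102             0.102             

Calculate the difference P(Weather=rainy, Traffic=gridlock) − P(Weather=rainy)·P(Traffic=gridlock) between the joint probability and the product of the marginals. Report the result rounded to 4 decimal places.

P(Weather=rainy) = 0.106 + 0.074 + 0.107 + 0.102 + 0.102 = 0.491.
P(Traffic=gridlock) = 0.009 + 0.029 + 0.102 = 0.140.
P(Weather=rainy, Traffic=gridlock) − P(Weather=rainy)P(Traffic=gridlock) = 0.102 − 0.491×0.140 = 0.0333.

0.0333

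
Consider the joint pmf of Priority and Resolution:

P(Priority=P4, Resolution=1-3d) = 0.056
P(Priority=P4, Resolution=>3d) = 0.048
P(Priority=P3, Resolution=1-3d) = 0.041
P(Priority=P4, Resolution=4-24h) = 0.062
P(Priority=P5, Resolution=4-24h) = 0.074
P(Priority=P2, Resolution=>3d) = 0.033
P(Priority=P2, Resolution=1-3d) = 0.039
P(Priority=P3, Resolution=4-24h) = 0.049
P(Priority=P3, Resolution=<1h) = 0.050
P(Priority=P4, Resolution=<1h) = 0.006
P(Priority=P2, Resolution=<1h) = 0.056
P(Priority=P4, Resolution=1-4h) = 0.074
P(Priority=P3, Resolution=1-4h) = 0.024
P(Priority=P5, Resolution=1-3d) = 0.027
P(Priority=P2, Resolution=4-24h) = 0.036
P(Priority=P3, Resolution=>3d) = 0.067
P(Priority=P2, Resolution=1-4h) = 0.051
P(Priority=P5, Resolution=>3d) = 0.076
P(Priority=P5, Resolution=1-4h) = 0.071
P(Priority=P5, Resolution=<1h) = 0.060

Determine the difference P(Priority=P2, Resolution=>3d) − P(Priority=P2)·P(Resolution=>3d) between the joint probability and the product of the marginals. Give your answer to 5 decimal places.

P(Priority=P2) = 0.056 + 0.051 + 0.036 + 0.039 + 0.033 = 0.215.
P(Resolution=>3d) = 0.033 + 0.067 + 0.048 + 0.076 = 0.224.
P(Priority=P2, Resolution=>3d) − P(Priority=P2)P(Resolution=>3d) = 0.033 − 0.215×0.224 = -0.01516.

-0.01516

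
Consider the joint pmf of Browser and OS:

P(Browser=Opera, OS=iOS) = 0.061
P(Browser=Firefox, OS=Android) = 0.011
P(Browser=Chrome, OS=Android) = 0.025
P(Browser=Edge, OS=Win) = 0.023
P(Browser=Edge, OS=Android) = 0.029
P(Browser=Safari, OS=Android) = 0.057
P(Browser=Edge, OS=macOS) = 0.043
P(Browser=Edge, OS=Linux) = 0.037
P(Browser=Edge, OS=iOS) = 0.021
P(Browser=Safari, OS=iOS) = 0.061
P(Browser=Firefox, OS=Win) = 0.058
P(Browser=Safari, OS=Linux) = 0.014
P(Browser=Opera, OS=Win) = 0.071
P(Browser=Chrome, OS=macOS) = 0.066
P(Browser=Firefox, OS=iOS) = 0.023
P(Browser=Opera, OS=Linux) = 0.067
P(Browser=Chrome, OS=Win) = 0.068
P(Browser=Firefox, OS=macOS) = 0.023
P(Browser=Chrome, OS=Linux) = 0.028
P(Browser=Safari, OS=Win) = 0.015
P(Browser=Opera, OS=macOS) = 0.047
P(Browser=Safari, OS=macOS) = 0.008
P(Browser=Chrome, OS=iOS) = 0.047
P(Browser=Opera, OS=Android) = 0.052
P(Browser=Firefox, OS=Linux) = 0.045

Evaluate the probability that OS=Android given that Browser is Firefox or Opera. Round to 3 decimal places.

0.138

P(Browser=Firefox) = 0.058 + 0.023 + 0.045 + 0.023 + 0.011 = 0.160.
P(Browser=Opera) = 0.071 + 0.047 + 0.067 + 0.061 + 0.052 = 0.298.
P(Browser ∈ {Firefox, Opera}) = 0.160 + 0.298 = 0.458; P(OS=Android, Browser ∈ {Firefox, Opera}) = 0.011 + 0.052 = 0.063.
P(OS=Android | Browser ∈ {Firefox, Opera}) = 0.063/0.458 = 0.138.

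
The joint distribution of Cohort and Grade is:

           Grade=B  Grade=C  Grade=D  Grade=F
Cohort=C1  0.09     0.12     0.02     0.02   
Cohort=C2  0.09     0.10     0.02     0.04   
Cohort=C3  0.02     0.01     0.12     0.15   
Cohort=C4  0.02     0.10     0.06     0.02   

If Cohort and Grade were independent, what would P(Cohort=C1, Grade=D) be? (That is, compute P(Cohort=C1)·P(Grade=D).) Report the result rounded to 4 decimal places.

0.0550

P(Cohort=C1) = 0.09 + 0.12 + 0.02 + 0.02 = 0.25.
P(Grade=D) = 0.02 + 0.02 + 0.12 + 0.06 = 0.22.
Product: 0.25 × 0.22 = 0.0550.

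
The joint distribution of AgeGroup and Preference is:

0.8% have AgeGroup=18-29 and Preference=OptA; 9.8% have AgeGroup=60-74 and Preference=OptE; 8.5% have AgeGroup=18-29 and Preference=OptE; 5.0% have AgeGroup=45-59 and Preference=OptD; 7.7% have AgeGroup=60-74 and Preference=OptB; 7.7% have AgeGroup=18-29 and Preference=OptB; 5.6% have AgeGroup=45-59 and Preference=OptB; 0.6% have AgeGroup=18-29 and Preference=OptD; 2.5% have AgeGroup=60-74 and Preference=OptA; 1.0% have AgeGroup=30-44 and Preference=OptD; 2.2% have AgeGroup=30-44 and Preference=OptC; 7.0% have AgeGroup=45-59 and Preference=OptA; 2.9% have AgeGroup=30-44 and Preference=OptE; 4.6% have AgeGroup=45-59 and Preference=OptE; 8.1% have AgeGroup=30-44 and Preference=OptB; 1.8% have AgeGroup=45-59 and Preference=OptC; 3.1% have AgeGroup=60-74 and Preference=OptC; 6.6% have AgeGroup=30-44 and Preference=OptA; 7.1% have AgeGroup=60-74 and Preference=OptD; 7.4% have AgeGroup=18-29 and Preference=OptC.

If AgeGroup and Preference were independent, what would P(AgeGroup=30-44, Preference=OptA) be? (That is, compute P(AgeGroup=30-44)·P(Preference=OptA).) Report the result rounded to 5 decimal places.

0.03515

P(AgeGroup=30-44) = 0.066 + 0.081 + 0.022 + 0.010 + 0.029 = 0.208.
P(Preference=OptA) = 0.008 + 0.066 + 0.070 + 0.025 = 0.169.
Product: 0.208 × 0.169 = 0.03515.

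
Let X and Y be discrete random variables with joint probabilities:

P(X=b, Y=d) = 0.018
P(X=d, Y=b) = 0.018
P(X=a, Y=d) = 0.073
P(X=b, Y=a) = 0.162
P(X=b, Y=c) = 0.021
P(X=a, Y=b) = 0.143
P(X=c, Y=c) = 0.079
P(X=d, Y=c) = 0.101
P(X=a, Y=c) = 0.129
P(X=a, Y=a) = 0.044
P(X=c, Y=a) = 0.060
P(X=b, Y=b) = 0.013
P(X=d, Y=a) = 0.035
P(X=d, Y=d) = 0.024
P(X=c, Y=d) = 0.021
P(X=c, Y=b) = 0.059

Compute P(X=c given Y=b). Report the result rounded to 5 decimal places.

0.25322

P(Y=b) = 0.143 + 0.013 + 0.059 + 0.018 = 0.233.
P(X=c | Y=b) = 0.059/0.233 = 0.25322.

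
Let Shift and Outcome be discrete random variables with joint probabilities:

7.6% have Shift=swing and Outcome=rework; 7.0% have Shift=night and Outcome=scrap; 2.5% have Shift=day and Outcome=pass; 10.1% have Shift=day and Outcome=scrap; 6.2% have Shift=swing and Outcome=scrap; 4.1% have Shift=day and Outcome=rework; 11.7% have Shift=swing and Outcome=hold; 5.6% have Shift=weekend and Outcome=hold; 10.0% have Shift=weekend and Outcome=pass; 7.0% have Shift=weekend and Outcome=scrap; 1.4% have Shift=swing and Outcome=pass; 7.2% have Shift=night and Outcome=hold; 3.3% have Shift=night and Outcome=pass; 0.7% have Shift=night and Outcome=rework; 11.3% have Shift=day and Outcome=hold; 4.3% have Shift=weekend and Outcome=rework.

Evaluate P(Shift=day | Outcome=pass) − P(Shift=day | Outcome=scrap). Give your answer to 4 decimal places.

P(Outcome=pass) = 0.025 + 0.014 + 0.033 + 0.100 = 0.172; P(Shift=day | Outcome=pass) = 0.025/0.172 = 0.14535.
P(Outcome=scrap) = 0.101 + 0.062 + 0.070 + 0.070 = 0.303; P(Shift=day | Outcome=scrap) = 0.101/0.303 = 0.33333.
Difference = -0.1880.

-0.1880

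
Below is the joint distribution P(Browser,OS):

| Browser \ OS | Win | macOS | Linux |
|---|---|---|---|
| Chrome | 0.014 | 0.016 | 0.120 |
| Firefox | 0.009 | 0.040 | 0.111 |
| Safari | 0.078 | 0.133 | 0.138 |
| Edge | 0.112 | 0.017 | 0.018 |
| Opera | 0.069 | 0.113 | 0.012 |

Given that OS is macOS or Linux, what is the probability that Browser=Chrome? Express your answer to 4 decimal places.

0.1894

P(OS=macOS) = 0.016 + 0.040 + 0.133 + 0.017 + 0.113 = 0.319.
P(OS=Linux) = 0.120 + 0.111 + 0.138 + 0.018 + 0.012 = 0.399.
P(OS ∈ {macOS, Linux}) = 0.319 + 0.399 = 0.718; P(Browser=Chrome, OS ∈ {macOS, Linux}) = 0.016 + 0.120 = 0.136.
P(Browser=Chrome | OS ∈ {macOS, Linux}) = 0.136/0.718 = 0.1894.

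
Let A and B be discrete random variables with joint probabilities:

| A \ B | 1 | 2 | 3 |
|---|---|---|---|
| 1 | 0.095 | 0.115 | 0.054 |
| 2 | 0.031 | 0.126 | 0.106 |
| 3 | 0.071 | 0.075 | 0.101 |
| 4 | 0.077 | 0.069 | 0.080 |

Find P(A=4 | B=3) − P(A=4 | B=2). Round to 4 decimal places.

P(B=3) = 0.054 + 0.106 + 0.101 + 0.080 = 0.341; P(A=4 | B=3) = 0.080/0.341 = 0.23460.
P(B=2) = 0.115 + 0.126 + 0.075 + 0.069 = 0.385; P(A=4 | B=2) = 0.069/0.385 = 0.17922.
Difference = 0.0554.

0.0554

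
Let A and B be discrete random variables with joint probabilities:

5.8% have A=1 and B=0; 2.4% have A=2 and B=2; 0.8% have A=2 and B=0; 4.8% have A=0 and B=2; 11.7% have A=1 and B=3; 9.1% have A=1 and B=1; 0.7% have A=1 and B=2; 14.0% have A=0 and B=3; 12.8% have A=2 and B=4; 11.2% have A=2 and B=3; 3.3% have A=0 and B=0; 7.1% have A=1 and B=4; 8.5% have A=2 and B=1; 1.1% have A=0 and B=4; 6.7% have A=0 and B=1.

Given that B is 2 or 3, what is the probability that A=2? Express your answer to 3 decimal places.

P(B=2) = 0.048 + 0.007 + 0.024 = 0.079.
P(B=3) = 0.140 + 0.117 + 0.112 = 0.369.
P(B ∈ {2, 3}) = 0.079 + 0.369 = 0.448; P(A=2, B ∈ {2, 3}) = 0.024 + 0.112 = 0.136.
P(A=2 | B ∈ {2, 3}) = 0.136/0.448 = 0.304.

0.304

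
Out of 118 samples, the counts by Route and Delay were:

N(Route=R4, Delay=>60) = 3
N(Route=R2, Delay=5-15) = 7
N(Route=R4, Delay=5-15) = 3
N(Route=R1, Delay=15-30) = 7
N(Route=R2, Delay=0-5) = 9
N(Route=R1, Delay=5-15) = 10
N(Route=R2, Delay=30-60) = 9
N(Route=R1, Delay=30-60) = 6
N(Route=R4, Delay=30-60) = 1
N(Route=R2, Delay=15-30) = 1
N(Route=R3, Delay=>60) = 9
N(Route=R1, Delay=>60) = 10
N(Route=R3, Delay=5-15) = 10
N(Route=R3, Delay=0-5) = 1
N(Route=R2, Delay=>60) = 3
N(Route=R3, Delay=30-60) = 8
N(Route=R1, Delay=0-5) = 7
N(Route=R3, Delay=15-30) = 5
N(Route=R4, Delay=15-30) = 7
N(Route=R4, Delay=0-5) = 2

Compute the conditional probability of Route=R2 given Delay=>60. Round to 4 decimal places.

Total with Delay=>60: 10 + 3 + 9 + 3 = 25.
P(Route=R2 | Delay=>60) = 3/25 = 0.1200.

0.1200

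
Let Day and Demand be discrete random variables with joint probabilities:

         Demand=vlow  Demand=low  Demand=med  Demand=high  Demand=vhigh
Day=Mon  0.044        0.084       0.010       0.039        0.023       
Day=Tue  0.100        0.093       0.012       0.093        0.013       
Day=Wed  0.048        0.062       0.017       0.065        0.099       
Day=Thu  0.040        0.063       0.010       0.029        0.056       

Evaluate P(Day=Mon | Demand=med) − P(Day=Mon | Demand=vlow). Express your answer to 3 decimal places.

P(Demand=med) = 0.010 + 0.012 + 0.017 + 0.010 = 0.049; P(Day=Mon | Demand=med) = 0.010/0.049 = 0.2041.
P(Demand=vlow) = 0.044 + 0.100 + 0.048 + 0.040 = 0.232; P(Day=Mon | Demand=vlow) = 0.044/0.232 = 0.1897.
Difference = 0.014.

0.014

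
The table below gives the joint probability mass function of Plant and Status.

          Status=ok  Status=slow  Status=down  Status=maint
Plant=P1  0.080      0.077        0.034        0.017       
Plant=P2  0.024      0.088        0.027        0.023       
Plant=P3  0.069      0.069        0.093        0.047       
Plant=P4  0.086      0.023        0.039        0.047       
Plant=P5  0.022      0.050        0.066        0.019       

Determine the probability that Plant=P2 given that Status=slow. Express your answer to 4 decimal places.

P(Status=slow) = 0.077 + 0.088 + 0.069 + 0.023 + 0.050 = 0.307.
P(Plant=P2 | Status=slow) = 0.088/0.307 = 0.2866.

0.2866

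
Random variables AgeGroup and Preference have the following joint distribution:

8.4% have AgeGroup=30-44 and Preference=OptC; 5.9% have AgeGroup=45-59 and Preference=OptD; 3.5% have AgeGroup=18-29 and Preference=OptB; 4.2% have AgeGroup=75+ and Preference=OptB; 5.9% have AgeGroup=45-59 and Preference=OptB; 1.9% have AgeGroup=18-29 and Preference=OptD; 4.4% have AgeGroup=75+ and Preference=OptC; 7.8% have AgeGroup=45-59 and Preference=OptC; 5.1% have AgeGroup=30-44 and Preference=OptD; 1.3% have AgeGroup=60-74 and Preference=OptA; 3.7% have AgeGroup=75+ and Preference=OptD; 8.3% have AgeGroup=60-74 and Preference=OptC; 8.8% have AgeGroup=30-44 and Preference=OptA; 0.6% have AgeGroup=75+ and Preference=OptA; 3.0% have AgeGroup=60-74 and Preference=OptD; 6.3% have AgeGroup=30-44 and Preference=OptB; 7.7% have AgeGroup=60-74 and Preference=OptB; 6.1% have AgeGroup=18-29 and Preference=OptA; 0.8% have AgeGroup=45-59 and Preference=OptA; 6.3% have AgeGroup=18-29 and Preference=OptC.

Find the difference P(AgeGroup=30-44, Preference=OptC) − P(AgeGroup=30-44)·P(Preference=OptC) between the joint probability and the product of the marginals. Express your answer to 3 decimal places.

-0.017

P(AgeGroup=30-44) = 0.088 + 0.063 + 0.084 + 0.051 = 0.286.
P(Preference=OptC) = 0.063 + 0.084 + 0.078 + 0.083 + 0.044 = 0.352.
P(AgeGroup=30-44, Preference=OptC) − P(AgeGroup=30-44)P(Preference=OptC) = 0.084 − 0.286×0.352 = -0.017.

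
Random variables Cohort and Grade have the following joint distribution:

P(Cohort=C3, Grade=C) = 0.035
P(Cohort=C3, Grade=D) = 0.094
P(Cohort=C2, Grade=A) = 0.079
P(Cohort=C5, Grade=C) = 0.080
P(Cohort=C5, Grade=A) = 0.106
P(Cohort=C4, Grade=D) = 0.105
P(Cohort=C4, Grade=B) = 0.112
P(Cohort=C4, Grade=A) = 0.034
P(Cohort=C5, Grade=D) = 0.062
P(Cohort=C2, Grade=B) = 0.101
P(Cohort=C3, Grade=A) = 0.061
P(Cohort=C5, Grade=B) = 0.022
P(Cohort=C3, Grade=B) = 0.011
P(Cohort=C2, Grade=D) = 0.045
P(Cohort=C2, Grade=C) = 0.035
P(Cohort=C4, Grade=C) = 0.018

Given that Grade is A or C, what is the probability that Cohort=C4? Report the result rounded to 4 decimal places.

P(Grade=A) = 0.079 + 0.061 + 0.034 + 0.106 = 0.280.
P(Grade=C) = 0.035 + 0.035 + 0.018 + 0.080 = 0.168.
P(Grade ∈ {A, C}) = 0.280 + 0.168 = 0.448; P(Cohort=C4, Grade ∈ {A, C}) = 0.034 + 0.018 = 0.052.
P(Cohort=C4 | Grade ∈ {A, C}) = 0.052/0.448 = 0.1161.

0.1161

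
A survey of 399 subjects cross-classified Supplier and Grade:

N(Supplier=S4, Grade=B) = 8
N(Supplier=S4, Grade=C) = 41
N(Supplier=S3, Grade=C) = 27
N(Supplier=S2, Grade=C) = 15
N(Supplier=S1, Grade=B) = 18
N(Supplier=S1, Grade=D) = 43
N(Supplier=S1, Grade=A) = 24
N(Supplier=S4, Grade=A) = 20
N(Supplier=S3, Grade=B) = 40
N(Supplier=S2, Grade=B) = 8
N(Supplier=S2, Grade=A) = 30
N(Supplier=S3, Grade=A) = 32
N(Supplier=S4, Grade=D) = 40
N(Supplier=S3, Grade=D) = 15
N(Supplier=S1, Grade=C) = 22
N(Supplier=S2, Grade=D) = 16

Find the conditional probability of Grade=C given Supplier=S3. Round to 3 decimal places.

Total with Supplier=S3: 32 + 40 + 27 + 15 = 114.
P(Grade=C | Supplier=S3) = 27/114 = 0.237.

0.237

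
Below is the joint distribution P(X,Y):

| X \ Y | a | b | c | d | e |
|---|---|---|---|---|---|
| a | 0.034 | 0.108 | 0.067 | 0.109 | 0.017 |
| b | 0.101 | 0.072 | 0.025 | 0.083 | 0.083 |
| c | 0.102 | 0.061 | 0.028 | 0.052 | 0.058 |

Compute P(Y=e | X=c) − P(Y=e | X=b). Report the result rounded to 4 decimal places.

P(X=c) = 0.102 + 0.061 + 0.028 + 0.052 + 0.058 = 0.301; P(Y=e | X=c) = 0.058/0.301 = 0.19269.
P(X=b) = 0.101 + 0.072 + 0.025 + 0.083 + 0.083 = 0.364; P(Y=e | X=b) = 0.083/0.364 = 0.22802.
Difference = -0.0353.

-0.0353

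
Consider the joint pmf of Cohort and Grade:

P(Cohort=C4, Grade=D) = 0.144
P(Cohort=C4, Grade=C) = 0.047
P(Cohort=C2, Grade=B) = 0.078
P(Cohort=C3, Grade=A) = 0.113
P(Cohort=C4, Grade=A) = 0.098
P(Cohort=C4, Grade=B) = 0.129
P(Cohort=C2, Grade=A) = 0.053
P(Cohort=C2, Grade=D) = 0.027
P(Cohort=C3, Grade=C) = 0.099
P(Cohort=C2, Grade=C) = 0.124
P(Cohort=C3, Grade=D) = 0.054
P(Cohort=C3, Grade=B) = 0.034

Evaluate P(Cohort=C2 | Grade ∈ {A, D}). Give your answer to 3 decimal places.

P(Grade=A) = 0.053 + 0.113 + 0.098 = 0.264.
P(Grade=D) = 0.027 + 0.054 + 0.144 = 0.225.
P(Grade ∈ {A, D}) = 0.264 + 0.225 = 0.489; P(Cohort=C2, Grade ∈ {A, D}) = 0.053 + 0.027 = 0.080.
P(Cohort=C2 | Grade ∈ {A, D}) = 0.080/0.489 = 0.164.

0.164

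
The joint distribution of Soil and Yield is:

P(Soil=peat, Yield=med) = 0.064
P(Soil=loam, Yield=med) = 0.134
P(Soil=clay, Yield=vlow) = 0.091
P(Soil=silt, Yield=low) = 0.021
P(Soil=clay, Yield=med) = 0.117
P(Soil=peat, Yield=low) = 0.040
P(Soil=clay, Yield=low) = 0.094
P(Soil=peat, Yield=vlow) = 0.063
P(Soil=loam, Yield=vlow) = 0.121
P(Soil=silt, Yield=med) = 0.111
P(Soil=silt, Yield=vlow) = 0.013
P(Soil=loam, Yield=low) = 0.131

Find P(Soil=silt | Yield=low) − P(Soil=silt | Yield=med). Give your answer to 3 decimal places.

-0.187

P(Yield=low) = 0.131 + 0.094 + 0.021 + 0.040 = 0.286; P(Soil=silt | Yield=low) = 0.021/0.286 = 0.0734.
P(Yield=med) = 0.134 + 0.117 + 0.111 + 0.064 = 0.426; P(Soil=silt | Yield=med) = 0.111/0.426 = 0.2606.
Difference = -0.187.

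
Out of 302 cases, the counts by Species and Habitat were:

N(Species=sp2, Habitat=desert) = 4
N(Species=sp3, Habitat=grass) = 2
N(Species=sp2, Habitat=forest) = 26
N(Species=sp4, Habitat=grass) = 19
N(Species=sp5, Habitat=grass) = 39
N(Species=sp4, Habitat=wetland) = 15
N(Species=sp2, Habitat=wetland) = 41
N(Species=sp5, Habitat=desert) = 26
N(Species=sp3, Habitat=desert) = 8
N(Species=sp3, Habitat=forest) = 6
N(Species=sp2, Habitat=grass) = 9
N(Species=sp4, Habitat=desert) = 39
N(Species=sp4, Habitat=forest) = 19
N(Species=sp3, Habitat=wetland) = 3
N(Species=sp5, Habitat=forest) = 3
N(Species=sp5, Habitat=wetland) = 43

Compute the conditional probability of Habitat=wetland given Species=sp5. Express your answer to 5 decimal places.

0.38739

Total with Species=sp5: 3 + 39 + 43 + 26 = 111.
P(Habitat=wetland | Species=sp5) = 43/111 = 0.38739.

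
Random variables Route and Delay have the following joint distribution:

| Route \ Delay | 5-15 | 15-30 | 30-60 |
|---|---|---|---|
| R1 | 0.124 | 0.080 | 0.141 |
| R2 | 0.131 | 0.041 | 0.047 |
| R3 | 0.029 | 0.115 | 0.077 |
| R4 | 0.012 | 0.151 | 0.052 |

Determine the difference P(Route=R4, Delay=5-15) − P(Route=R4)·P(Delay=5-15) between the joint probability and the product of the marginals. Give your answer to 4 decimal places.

-0.0516

P(Route=R4) = 0.012 + 0.151 + 0.052 = 0.215.
P(Delay=5-15) = 0.124 + 0.131 + 0.029 + 0.012 = 0.296.
P(Route=R4, Delay=5-15) − P(Route=R4)P(Delay=5-15) = 0.012 − 0.215×0.296 = -0.0516.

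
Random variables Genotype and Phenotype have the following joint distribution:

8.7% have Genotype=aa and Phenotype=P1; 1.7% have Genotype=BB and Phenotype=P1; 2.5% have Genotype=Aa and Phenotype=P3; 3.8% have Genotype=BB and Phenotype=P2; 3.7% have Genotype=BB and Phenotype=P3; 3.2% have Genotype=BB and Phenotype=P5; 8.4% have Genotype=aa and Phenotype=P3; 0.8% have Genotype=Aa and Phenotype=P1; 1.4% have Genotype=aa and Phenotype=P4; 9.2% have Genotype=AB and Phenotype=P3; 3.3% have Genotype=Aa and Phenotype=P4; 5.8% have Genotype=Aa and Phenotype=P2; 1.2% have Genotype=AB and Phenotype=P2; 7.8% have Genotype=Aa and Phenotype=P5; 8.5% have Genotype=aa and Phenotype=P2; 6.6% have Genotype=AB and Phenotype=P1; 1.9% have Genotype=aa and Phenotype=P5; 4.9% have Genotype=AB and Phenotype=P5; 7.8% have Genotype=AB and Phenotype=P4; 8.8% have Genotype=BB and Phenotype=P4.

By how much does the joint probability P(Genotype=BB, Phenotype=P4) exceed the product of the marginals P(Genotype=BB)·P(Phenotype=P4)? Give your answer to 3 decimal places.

0.043

P(Genotype=BB) = 0.017 + 0.038 + 0.037 + 0.088 + 0.032 = 0.212.
P(Phenotype=P4) = 0.033 + 0.014 + 0.078 + 0.088 = 0.213.
P(Genotype=BB, Phenotype=P4) − P(Genotype=BB)P(Phenotype=P4) = 0.088 − 0.212×0.213 = 0.043.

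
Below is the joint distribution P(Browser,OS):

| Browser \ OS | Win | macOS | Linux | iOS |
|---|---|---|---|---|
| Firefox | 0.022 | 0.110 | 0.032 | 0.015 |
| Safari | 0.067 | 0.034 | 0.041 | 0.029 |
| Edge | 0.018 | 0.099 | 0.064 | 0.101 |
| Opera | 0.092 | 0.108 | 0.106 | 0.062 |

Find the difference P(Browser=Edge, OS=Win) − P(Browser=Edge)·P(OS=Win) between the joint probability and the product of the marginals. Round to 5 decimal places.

P(Browser=Edge) = 0.018 + 0.099 + 0.064 + 0.101 = 0.282.
P(OS=Win) = 0.022 + 0.067 + 0.018 + 0.092 = 0.199.
P(Browser=Edge, OS=Win) − P(Browser=Edge)P(OS=Win) = 0.018 − 0.282×0.199 = -0.03812.

-0.03812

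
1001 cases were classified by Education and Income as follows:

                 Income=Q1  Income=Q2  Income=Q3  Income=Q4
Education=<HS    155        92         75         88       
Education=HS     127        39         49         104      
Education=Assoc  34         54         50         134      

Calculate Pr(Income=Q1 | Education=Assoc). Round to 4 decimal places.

Total with Education=Assoc: 34 + 54 + 50 + 134 = 272.
P(Income=Q1 | Education=Assoc) = 34/272 = 0.1250.

0.1250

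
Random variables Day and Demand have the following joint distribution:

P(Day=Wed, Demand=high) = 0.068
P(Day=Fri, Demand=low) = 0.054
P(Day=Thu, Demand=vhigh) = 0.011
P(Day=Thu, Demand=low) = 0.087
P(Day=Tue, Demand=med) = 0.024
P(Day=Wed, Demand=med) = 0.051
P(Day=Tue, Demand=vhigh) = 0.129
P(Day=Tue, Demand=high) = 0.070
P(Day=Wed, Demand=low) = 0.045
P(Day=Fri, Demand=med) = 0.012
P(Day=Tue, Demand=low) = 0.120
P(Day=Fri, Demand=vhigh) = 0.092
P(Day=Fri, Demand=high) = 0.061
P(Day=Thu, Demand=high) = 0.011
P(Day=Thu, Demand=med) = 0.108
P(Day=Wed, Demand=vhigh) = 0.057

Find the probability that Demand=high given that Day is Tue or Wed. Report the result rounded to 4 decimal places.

P(Day=Tue) = 0.120 + 0.024 + 0.070 + 0.129 = 0.343.
P(Day=Wed) = 0.045 + 0.051 + 0.068 + 0.057 = 0.221.
P(Day ∈ {Tue, Wed}) = 0.343 + 0.221 = 0.564; P(Demand=high, Day ∈ {Tue, Wed}) = 0.070 + 0.068 = 0.138.
P(Demand=high | Day ∈ {Tue, Wed}) = 0.138/0.564 = 0.2447.

0.2447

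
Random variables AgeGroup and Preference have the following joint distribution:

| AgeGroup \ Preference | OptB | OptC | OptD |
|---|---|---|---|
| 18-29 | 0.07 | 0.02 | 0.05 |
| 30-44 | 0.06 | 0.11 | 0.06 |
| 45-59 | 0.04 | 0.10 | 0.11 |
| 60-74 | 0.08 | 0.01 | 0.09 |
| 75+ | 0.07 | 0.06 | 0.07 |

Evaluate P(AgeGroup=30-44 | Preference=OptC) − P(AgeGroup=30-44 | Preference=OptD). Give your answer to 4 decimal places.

0.2088

P(Preference=OptC) = 0.02 + 0.11 + 0.10 + 0.01 + 0.06 = 0.30; P(AgeGroup=30-44 | Preference=OptC) = 0.11/0.30 = 0.36667.
P(Preference=OptD) = 0.05 + 0.06 + 0.11 + 0.09 + 0.07 = 0.38; P(AgeGroup=30-44 | Preference=OptD) = 0.06/0.38 = 0.15789.
Difference = 0.2088.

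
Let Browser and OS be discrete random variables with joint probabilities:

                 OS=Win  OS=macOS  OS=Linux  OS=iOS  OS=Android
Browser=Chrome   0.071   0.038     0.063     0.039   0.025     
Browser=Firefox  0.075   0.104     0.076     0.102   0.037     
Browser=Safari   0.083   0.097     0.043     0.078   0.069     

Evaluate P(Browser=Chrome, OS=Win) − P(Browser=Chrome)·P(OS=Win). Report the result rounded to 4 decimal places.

P(Browser=Chrome) = 0.071 + 0.038 + 0.063 + 0.039 + 0.025 = 0.236.
P(OS=Win) = 0.071 + 0.075 + 0.083 = 0.229.
P(Browser=Chrome, OS=Win) − P(Browser=Chrome)P(OS=Win) = 0.071 − 0.236×0.229 = 0.0170.

0.0170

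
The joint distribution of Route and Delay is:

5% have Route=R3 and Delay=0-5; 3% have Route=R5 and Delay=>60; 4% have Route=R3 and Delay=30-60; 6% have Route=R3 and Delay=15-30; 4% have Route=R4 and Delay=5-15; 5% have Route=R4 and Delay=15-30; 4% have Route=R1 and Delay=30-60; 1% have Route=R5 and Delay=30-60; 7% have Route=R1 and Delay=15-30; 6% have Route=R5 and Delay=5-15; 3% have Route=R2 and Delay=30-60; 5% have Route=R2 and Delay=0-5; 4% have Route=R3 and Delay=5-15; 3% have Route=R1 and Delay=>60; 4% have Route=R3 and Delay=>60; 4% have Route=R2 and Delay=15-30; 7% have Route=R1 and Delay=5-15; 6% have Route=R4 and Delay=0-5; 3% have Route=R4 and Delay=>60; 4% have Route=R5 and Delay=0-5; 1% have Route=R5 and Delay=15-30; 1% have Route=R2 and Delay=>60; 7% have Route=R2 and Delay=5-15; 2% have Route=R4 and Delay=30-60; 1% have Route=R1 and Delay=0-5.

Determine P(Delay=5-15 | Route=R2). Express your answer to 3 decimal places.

P(Route=R2) = 0.05 + 0.07 + 0.04 + 0.03 + 0.01 = 0.20.
P(Delay=5-15 | Route=R2) = 0.07/0.20 = 0.350.

0.350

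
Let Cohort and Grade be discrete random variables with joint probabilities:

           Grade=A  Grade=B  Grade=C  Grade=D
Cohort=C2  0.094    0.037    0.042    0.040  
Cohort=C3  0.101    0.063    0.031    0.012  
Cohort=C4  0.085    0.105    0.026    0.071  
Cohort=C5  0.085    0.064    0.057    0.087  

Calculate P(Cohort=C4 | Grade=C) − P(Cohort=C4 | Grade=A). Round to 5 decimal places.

P(Grade=C) = 0.042 + 0.031 + 0.026 + 0.057 = 0.156; P(Cohort=C4 | Grade=C) = 0.026/0.156 = 0.166667.
P(Grade=A) = 0.094 + 0.101 + 0.085 + 0.085 = 0.365; P(Cohort=C4 | Grade=A) = 0.085/0.365 = 0.232877.
Difference = -0.06621.

-0.06621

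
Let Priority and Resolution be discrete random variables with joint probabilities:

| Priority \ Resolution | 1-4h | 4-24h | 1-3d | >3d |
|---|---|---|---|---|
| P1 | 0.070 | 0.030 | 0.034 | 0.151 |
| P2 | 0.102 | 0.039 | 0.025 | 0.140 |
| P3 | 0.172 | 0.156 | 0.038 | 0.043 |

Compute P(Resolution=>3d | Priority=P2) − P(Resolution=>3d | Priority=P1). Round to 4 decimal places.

P(Priority=P2) = 0.102 + 0.039 + 0.025 + 0.140 = 0.306; P(Resolution=>3d | Priority=P2) = 0.140/0.306 = 0.45752.
P(Priority=P1) = 0.070 + 0.030 + 0.034 + 0.151 = 0.285; P(Resolution=>3d | Priority=P1) = 0.151/0.285 = 0.52982.
Difference = -0.0723.

-0.0723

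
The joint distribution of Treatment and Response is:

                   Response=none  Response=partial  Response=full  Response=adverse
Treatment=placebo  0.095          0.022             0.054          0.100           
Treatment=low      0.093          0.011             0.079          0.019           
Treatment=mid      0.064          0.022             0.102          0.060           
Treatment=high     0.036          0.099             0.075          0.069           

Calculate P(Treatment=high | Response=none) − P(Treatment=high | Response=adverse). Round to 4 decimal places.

P(Response=none) = 0.095 + 0.093 + 0.064 + 0.036 = 0.288; P(Treatment=high | Response=none) = 0.036/0.288 = 0.12500.
P(Response=adverse) = 0.100 + 0.019 + 0.060 + 0.069 = 0.248; P(Treatment=high | Response=adverse) = 0.069/0.248 = 0.27823.
Difference = -0.1532.

-0.1532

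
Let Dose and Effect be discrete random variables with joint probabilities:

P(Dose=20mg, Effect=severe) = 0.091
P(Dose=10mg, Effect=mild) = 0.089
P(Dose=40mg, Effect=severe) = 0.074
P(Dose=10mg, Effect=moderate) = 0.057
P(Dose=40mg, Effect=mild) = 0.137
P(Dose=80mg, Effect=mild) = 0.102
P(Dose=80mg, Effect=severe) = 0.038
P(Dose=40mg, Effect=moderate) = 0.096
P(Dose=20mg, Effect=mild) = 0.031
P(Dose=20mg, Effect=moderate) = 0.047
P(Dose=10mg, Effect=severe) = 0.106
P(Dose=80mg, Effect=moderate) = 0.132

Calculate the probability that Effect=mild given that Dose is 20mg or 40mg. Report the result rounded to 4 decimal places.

0.3529

P(Dose=20mg) = 0.031 + 0.047 + 0.091 = 0.169.
P(Dose=40mg) = 0.137 + 0.096 + 0.074 = 0.307.
P(Dose ∈ {20mg, 40mg}) = 0.169 + 0.307 = 0.476; P(Effect=mild, Dose ∈ {20mg, 40mg}) = 0.031 + 0.137 = 0.168.
P(Effect=mild | Dose ∈ {20mg, 40mg}) = 0.168/0.476 = 0.3529.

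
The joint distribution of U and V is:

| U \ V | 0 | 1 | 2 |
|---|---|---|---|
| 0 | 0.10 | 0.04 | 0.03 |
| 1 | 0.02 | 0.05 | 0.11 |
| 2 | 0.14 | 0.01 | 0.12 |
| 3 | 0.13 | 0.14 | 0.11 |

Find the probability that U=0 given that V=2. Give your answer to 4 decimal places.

0.0811

P(V=2) = 0.03 + 0.11 + 0.12 + 0.11 = 0.37.
P(U=0 | V=2) = 0.03/0.37 = 0.0811.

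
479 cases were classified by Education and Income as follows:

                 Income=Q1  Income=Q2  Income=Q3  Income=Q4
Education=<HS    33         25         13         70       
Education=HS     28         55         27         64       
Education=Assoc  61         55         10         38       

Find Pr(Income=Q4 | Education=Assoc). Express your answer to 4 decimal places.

0.2317

Total with Education=Assoc: 61 + 55 + 10 + 38 = 164.
P(Income=Q4 | Education=Assoc) = 38/164 = 0.2317.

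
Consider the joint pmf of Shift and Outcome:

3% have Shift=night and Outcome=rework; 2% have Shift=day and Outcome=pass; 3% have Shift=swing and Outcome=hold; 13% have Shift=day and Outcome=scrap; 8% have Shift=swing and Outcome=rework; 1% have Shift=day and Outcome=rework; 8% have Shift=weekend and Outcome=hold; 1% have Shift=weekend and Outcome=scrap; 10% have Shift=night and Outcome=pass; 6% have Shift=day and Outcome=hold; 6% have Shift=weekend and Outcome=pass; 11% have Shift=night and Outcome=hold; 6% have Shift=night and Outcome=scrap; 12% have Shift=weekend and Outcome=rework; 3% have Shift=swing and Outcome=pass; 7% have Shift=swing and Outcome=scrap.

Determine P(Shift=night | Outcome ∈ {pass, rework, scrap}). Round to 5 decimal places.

P(Outcome=pass) = 0.02 + 0.03 + 0.10 + 0.06 = 0.21.
P(Outcome=rework) = 0.01 + 0.08 + 0.03 + 0.12 = 0.24.
P(Outcome=scrap) = 0.13 + 0.07 + 0.06 + 0.01 = 0.27.
P(Outcome ∈ {pass, rework, scrap}) = 0.21 + 0.24 + 0.27 = 0.72; P(Shift=night, Outcome ∈ {pass, rework, scrap}) = 0.10 + 0.03 + 0.06 = 0.19.
P(Shift=night | Outcome ∈ {pass, rework, scrap}) = 0.19/0.72 = 0.26389.

0.26389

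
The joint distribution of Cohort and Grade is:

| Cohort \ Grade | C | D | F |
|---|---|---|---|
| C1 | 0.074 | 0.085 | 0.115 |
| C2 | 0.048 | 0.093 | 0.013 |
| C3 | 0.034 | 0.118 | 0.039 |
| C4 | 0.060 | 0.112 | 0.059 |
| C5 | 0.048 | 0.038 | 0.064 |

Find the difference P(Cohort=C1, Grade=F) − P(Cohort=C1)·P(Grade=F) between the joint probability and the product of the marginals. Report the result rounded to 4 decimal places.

P(Cohort=C1) = 0.074 + 0.085 + 0.115 = 0.274.
P(Grade=F) = 0.115 + 0.013 + 0.039 + 0.059 + 0.064 = 0.290.
P(Cohort=C1, Grade=F) − P(Cohort=C1)P(Grade=F) = 0.115 − 0.274×0.290 = 0.0355.

0.0355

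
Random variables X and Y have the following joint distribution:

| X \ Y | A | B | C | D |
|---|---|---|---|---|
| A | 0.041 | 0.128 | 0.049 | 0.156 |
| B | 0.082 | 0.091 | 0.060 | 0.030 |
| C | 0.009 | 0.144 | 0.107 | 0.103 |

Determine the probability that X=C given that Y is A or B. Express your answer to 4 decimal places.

0.3091

P(Y=A) = 0.041 + 0.082 + 0.009 = 0.132.
P(Y=B) = 0.128 + 0.091 + 0.144 = 0.363.
P(Y ∈ {A, B}) = 0.132 + 0.363 = 0.495; P(X=C, Y ∈ {A, B}) = 0.009 + 0.144 = 0.153.
P(X=C | Y ∈ {A, B}) = 0.153/0.495 = 0.3091.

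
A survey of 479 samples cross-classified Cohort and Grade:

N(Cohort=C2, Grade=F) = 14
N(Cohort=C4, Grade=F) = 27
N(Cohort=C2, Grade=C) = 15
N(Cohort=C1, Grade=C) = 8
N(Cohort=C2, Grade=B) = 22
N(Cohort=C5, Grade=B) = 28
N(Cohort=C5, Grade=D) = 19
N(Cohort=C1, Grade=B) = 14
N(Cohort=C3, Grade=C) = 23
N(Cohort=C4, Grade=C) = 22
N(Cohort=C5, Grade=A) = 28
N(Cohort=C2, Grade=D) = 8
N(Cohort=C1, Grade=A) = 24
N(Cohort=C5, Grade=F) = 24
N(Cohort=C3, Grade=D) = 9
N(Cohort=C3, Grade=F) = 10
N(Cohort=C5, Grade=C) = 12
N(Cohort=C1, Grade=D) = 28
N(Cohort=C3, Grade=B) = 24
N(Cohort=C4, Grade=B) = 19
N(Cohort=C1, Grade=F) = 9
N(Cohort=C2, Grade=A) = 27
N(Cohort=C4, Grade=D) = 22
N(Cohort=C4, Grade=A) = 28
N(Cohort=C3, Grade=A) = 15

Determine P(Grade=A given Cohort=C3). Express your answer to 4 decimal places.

0.1852

Total with Cohort=C3: 15 + 24 + 23 + 9 + 10 = 81.
P(Grade=A | Cohort=C3) = 15/81 = 0.1852.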